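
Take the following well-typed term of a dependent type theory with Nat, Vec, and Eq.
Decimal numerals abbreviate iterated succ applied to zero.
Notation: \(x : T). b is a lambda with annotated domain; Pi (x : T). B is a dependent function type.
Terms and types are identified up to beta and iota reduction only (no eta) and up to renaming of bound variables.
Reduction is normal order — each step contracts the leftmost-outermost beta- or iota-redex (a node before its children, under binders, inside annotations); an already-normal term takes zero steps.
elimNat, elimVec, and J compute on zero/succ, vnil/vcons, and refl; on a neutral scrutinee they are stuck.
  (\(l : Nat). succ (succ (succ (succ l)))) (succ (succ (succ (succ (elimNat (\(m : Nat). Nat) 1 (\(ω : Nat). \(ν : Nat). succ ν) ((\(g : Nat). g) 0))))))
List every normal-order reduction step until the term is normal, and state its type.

normal-order reduction sequence:
  (\(l : Nat). succ (succ (succ (succ l)))) (succ (succ (succ (succ (elimNat (\(m : Nat). Nat) 1 (\(ω : Nat). \(ν : Nat). succ ν) ((\(g : Nat). g) 0))))))
  ~> succ (succ (succ (succ (succ (succ (succ (succ (elimNat (\(l : Nat). Nat) 1 (\(m : Nat). \(ω : Nat). succ ω) ((\(ν : Nat). ν) 0)))))))))
  ~> succ (succ (succ (succ (succ (succ (succ (succ (elimNat (\(l : Nat). Nat) 1 (\(m : Nat). \(ω : Nat). succ ω) 0))))))))
  ~> 9
type:
  Nat


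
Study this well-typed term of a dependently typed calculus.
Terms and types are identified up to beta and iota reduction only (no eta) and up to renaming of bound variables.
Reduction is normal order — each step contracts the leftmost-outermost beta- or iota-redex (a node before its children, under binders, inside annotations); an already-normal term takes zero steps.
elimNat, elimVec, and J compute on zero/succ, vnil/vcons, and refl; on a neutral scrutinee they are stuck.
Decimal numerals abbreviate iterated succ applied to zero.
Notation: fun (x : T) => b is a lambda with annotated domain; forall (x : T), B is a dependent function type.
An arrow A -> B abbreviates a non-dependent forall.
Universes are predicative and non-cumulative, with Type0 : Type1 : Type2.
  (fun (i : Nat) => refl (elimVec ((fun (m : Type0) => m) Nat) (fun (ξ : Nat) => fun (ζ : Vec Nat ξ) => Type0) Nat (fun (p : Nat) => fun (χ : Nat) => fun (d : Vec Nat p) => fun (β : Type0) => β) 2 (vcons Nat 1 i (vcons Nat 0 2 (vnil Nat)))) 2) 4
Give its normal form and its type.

resulting normal form:
  refl Nat 2
inferred type:
  Eq Nat 2 2
observation: normalization takes exactly 12 steps under the normal-order strategy.


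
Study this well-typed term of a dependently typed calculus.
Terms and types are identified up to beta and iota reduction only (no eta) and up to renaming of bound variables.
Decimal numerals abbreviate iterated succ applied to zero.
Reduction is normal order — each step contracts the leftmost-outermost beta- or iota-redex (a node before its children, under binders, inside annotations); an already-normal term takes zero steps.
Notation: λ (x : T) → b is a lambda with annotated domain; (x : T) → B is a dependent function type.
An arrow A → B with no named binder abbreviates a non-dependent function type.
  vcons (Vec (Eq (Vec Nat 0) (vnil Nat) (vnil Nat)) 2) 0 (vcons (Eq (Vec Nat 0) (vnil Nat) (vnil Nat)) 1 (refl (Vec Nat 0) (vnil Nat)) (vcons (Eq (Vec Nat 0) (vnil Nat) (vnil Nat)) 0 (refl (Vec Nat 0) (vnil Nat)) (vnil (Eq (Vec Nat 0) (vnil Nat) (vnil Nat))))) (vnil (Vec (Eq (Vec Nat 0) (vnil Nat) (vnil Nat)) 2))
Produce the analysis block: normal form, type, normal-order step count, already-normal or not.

normal form:
  vcons (Vec (Eq (Vec Nat 0) (vnil Nat) (vnil Nat)) 2) 0 (vcons (Eq (Vec Nat 0) (vnil Nat) (vnil Nat)) 1 (refl (Vec Nat 0) (vnil Nat)) (vcons (Eq (Vec Nat 0) (vnil Nat) (vnil Nat)) 0 (refl (Vec Nat 0) (vnil Nat)) (vnil (Eq (Vec Nat 0) (vnil Nat) (vnil Nat))))) (vnil (Vec (Eq (Vec Nat 0) (vnil Nat) (vnil Nat)) 2))
inferred type:
  Vec (Vec (Eq (Vec Nat 0) (vnil Nat) (vnil Nat)) 2) 1
steps to reach normal form (normal order): 0
already normal: yes


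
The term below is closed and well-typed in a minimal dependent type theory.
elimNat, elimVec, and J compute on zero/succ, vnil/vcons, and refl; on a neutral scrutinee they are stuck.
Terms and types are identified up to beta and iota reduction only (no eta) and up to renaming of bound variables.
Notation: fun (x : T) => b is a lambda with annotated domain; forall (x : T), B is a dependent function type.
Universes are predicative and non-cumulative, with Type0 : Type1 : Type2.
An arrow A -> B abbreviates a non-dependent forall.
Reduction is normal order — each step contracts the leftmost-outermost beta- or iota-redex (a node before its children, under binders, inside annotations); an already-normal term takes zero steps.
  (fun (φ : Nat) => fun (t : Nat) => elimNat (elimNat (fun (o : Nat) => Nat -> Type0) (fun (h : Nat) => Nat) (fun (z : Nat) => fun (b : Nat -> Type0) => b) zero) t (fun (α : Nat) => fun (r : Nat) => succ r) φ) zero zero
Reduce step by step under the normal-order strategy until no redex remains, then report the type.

reduction (normal order):
  (fun (φ : Nat) => fun (t : Nat) => elimNat (elimNat (fun (o : Nat) => Nat -> Type0) (fun (h : Nat) => Nat) (fun (z : Nat) => fun (b : Nat -> Type0) => b) zero) t (fun (α : Nat) => fun (r : Nat) => succ r) φ) zero zero
  ~> (fun (φ : Nat) => elimNat (elimNat (fun (t : Nat) => Nat -> Type0) (fun (o : Nat) => Nat) (fun (h : Nat) => fun (z : Nat -> Type0) => z) zero) φ (fun (b : Nat) => fun (α : Nat) => succ α) zero) zero
  ~> elimNat (elimNat (fun (φ : Nat) => Nat -> Type0) (fun (t : Nat) => Nat) (fun (o : Nat) => fun (h : Nat -> Type0) => h) zero) zero (fun (z : Nat) => fun (b : Nat) => succ b) zero
  ~> zero
inferred type:
  Nat


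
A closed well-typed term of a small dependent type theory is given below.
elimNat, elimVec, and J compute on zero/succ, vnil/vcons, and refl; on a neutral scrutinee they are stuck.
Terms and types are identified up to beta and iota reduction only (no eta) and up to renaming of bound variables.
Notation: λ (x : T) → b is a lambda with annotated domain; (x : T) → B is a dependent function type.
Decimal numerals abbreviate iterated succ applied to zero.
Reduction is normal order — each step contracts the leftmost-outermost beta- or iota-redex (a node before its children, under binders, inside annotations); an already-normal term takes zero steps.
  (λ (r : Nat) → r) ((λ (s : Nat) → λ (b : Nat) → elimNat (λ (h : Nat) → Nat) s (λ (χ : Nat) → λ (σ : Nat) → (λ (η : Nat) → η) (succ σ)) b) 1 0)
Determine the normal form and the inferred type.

normal form:
  1
inferred type:
  Nat


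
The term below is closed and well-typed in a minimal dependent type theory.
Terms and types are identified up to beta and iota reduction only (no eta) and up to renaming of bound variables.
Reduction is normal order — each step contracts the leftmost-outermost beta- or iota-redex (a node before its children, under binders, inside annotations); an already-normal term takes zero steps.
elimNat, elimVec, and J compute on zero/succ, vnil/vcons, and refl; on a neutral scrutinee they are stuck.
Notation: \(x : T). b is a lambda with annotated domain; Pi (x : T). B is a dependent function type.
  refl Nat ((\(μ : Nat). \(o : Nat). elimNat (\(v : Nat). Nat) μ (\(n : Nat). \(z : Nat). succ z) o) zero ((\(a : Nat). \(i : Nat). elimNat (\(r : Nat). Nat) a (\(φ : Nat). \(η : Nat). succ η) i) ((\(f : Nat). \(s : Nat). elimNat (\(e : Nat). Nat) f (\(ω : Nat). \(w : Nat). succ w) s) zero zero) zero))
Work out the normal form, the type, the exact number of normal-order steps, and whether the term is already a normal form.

reduced normal form:
  refl Nat zero
type:
  Eq Nat zero zero
reduction steps (normal order): 9
term was already normal: no
first contracted redex: a beta-redex


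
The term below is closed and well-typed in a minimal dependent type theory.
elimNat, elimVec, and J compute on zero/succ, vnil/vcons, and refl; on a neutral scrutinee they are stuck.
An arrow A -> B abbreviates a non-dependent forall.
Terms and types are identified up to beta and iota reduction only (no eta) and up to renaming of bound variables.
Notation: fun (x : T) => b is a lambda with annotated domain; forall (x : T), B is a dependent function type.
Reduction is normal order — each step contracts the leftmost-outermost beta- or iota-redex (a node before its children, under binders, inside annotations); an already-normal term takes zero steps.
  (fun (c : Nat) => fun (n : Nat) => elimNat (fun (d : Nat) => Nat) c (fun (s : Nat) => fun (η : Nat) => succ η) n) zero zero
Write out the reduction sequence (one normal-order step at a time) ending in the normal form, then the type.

normal-order reduction sequence:
  (fun (c : Nat) => fun (n : Nat) => elimNat (fun (d : Nat) => Nat) c (fun (s : Nat) => fun (η : Nat) => succ η) n) zero zero
  ~> (fun (c : Nat) => elimNat (fun (n : Nat) => Nat) zero (fun (d : Nat) => fun (s : Nat) => succ s) c) zero
  ~> elimNat (fun (c : Nat) => Nat) zero (fun (n : Nat) => fun (d : Nat) => succ d) zero
  ~> zero
type:
  Nat


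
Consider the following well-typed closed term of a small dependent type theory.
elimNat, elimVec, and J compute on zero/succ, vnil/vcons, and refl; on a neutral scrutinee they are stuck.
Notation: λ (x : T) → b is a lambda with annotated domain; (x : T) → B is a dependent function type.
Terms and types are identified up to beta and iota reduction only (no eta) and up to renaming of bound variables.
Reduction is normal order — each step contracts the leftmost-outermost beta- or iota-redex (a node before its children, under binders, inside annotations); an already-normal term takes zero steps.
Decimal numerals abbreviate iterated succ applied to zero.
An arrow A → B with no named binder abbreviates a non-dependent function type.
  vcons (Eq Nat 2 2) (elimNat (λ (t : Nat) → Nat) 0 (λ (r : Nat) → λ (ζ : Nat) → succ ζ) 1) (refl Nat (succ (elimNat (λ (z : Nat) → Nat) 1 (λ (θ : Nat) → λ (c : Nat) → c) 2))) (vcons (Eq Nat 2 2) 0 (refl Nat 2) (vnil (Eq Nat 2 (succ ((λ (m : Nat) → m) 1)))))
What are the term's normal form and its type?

resulting normal form:
  vcons (Eq Nat 2 2) 1 (refl Nat 2) (vcons (Eq Nat 2 2) 0 (refl Nat 2) (vnil (Eq Nat 2 2)))
inferred type:
  Vec (Eq Nat 2 2) 2


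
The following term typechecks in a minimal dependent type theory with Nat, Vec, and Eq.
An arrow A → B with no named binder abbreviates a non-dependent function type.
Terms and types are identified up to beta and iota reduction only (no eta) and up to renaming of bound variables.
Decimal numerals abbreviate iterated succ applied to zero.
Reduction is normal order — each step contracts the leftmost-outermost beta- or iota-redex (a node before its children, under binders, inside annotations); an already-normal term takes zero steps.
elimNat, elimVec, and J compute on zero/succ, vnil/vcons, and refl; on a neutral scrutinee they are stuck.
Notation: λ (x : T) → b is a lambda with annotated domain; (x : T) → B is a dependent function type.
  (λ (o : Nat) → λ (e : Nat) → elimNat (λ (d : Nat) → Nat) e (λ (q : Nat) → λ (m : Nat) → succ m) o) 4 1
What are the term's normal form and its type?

resulting normal form:
  5
type:
  Nat
observation: 15 normal-order steps normalize the term, beginning with a beta-redex.


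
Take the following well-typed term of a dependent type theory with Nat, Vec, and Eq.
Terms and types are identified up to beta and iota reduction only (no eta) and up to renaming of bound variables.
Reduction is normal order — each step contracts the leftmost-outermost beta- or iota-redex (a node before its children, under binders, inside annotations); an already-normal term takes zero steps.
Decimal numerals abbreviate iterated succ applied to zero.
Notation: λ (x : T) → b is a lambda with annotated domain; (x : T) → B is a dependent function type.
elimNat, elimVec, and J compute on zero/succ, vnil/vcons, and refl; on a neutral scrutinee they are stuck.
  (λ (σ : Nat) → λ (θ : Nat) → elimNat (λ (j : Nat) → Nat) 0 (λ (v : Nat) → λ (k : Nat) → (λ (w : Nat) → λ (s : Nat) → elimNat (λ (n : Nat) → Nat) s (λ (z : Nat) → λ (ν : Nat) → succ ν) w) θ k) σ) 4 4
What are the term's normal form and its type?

resulting normal form:
  16
type:
  Nat
observation: normalization takes exactly 75 steps under the normal-order strategy.


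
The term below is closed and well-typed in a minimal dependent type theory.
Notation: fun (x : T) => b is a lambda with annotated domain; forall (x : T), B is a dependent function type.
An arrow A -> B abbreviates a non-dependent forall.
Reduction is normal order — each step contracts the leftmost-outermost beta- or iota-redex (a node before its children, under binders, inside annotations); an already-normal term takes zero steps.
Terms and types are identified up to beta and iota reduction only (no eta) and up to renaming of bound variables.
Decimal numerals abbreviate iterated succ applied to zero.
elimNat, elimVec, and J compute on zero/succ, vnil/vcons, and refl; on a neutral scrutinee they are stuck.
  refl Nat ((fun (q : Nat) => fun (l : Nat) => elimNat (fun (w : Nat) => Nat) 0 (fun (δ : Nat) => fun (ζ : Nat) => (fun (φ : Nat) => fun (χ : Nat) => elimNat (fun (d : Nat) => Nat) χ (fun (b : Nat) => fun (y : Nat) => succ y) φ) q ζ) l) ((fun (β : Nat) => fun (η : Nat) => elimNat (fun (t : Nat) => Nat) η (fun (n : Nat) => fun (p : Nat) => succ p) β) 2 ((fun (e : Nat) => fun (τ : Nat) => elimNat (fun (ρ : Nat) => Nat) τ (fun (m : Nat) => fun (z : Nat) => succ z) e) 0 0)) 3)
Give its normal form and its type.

reduced normal form:
  refl Nat 6
the term's type:
  Eq Nat 6 6
observation: contracting a beta-redex first, the term normalizes in 75 steps.


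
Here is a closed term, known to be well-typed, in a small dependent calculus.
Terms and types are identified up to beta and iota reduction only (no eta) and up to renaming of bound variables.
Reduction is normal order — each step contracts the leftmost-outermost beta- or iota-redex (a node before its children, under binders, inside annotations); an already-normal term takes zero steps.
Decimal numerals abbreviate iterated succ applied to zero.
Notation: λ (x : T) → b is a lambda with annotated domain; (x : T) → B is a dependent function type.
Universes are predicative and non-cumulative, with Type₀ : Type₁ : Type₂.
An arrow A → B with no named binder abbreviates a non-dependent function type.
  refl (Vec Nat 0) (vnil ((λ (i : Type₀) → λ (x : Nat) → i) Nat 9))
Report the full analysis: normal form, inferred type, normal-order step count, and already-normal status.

reduced normal form:
  refl (Vec Nat 0) (vnil Nat)
type:
  Eq (Vec Nat 0) (vnil Nat) (vnil Nat)
reduction steps (normal order): 2
started in normal form: no
first redex: a beta-redex


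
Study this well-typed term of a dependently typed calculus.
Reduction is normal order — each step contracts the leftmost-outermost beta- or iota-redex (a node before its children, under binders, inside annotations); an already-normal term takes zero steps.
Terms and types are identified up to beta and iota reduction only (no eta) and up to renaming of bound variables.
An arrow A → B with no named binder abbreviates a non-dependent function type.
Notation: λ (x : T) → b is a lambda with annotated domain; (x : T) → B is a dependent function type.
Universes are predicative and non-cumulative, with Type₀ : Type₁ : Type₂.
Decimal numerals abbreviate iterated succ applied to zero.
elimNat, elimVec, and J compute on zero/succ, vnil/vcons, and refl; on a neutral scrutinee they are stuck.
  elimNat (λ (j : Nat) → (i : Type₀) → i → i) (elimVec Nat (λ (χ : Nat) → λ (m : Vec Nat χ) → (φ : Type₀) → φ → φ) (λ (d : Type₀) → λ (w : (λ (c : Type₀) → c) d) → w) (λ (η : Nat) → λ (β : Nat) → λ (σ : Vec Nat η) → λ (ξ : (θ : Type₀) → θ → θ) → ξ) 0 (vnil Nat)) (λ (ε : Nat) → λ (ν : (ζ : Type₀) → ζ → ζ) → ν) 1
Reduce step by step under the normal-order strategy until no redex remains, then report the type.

reduction (normal order):
  elimNat (λ (j : Nat) → (i : Type₀) → i → i) (elimVec Nat (λ (χ : Nat) → λ (m : Vec Nat χ) → (φ : Type₀) → φ → φ) (λ (d : Type₀) → λ (w : (λ (c : Type₀) → c) d) → w) (λ (η : Nat) → λ (β : Nat) → λ (σ : Vec Nat η) → λ (ξ : (θ : Type₀) → θ → θ) → ξ) 0 (vnil Nat)) (λ (ε : Nat) → λ (ν : (ζ : Type₀) → ζ → ζ) → ν) 1
  ~> (λ (j : Nat) → λ (i : (χ : Type₀) → χ → χ) → i) 0 (elimNat (λ (m : Nat) → (φ : Type₀) → φ → φ) (elimVec Nat (λ (d : Nat) → λ (w : Vec Nat d) → (c : Type₀) → c → c) (λ (η : Type₀) → λ (β : (λ (σ : Type₀) → σ) η) → β) (λ (ξ : Nat) → λ (θ : Nat) → λ (ε : Vec Nat ξ) → λ (ν : (ζ : Type₀) → ζ → ζ) → ν) 0 (vnil Nat)) (λ (n : Nat) → λ (z : (ψ : Type₀) → ψ → ψ) → z) 0)
  ~> (λ (j : (i : Type₀) → i → i) → j) (elimNat (λ (χ : Nat) → (m : Type₀) → m → m) (elimVec Nat (λ (φ : Nat) → λ (d : Vec Nat φ) → (w : Type₀) → w → w) (λ (c : Type₀) → λ (η : (λ (β : Type₀) → β) c) → η) (λ (σ : Nat) → λ (ξ : Nat) → λ (θ : Vec Nat σ) → λ (ε : (ν : Type₀) → ν → ν) → ε) 0 (vnil Nat)) (λ (ζ : Nat) → λ (n : (z : Type₀) → z → z) → n) 0)
  ~> elimNat (λ (j : Nat) → (i : Type₀) → i → i) (elimVec Nat (λ (χ : Nat) → λ (m : Vec Nat χ) → (φ : Type₀) → φ → φ) (λ (d : Type₀) → λ (w : (λ (c : Type₀) → c) d) → w) (λ (η : Nat) → λ (β : Nat) → λ (σ : Vec Nat η) → λ (ξ : (θ : Type₀) → θ → θ) → ξ) 0 (vnil Nat)) (λ (ε : Nat) → λ (ν : (ζ : Type₀) → ζ → ζ) → ν) 0
  ~> elimVec Nat (λ (j : Nat) → λ (i : Vec Nat j) → (χ : Type₀) → χ → χ) (λ (m : Type₀) → λ (φ : (λ (d : Type₀) → d) m) → φ) (λ (w : Nat) → λ (c : Nat) → λ (η : Vec Nat w) → λ (β : (σ : Type₀) → σ → σ) → β) 0 (vnil Nat)
  ~> λ (j : Type₀) → λ (i : (λ (χ : Type₀) → χ) j) → i
  ~> λ (j : Type₀) → λ (i : j) → i
the term's type:
  (j : Type₀) → j → j


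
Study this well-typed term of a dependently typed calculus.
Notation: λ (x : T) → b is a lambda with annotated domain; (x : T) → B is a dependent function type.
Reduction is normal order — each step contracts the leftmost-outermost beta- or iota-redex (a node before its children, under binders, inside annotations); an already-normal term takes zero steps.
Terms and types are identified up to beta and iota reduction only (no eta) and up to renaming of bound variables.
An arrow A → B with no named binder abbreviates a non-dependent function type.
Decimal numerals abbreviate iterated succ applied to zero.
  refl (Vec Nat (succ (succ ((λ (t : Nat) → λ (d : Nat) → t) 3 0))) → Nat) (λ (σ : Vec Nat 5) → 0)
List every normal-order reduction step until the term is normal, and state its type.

normal-order reduction:
  refl (Vec Nat (succ (succ ((λ (t : Nat) → λ (d : Nat) → t) 3 0))) → Nat) (λ (σ : Vec Nat 5) → 0)
  ~> refl (Vec Nat (succ (succ ((λ (t : Nat) → 3) 0))) → Nat) (λ (d : Vec Nat 5) → 0)
  ~> refl (Vec Nat 5 → Nat) (λ (t : Vec Nat 5) → 0)
the term's type:
  Eq (Vec Nat 5 → Nat) (λ (t : Vec Nat 5) → 0) (λ (d : Vec Nat 5) → 0)


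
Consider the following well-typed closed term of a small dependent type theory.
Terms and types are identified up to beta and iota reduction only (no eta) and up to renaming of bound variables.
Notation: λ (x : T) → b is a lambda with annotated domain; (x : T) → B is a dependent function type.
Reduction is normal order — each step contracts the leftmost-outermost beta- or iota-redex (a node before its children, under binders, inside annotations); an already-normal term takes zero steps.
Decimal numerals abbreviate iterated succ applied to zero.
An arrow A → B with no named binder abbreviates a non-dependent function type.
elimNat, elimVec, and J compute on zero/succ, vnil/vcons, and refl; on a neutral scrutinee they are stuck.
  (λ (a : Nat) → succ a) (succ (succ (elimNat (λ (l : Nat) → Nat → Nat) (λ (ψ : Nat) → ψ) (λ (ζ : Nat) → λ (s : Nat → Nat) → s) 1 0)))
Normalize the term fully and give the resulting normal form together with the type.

reduced normal form:
  3
inferred type:
  Nat
observation: 6 normal-order steps separate the term from its normal form.


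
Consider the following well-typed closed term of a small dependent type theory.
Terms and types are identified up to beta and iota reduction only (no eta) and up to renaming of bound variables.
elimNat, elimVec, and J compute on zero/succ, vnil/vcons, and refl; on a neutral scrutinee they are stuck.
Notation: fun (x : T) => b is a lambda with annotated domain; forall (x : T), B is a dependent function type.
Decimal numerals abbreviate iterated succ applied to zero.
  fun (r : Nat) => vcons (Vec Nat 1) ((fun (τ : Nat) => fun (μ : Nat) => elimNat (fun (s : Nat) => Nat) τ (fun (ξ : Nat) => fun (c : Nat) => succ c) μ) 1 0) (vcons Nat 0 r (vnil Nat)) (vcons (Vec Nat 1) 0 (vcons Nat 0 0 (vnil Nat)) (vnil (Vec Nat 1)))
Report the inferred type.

inferred type:
  forall (r : Nat), Vec (Vec Nat 1) 2


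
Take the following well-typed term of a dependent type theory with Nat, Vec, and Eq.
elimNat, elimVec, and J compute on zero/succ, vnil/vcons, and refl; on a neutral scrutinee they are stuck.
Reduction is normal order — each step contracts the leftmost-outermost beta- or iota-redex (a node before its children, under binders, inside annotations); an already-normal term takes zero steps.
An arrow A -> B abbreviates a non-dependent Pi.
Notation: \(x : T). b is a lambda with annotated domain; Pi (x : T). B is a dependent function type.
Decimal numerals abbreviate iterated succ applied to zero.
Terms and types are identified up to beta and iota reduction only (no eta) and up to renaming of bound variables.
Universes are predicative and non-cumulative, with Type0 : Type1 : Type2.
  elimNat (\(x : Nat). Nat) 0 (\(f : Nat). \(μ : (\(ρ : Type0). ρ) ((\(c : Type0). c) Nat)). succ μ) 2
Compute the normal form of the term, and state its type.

normal form:
  2
the term's type:
  Nat


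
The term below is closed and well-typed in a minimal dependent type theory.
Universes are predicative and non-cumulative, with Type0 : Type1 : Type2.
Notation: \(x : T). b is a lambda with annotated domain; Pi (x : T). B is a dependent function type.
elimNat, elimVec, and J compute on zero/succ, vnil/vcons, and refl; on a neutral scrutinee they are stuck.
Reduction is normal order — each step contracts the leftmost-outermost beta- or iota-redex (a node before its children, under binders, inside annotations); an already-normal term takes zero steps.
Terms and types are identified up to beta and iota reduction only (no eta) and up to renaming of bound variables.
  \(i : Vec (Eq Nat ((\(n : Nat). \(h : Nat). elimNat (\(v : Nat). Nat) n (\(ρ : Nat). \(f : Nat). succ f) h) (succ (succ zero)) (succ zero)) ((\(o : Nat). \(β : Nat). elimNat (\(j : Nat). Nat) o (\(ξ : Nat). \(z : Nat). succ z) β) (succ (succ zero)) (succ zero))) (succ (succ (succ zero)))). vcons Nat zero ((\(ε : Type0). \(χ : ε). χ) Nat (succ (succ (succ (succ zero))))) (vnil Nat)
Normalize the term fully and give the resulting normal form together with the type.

resulting normal form:
  \(i : Vec (Eq Nat (succ (succ (succ zero))) (succ (succ (succ zero)))) (succ (succ (succ zero)))). vcons Nat zero (succ (succ (succ (succ zero)))) (vnil Nat)
type:
  Pi (i : Vec (Eq Nat (succ (succ (succ zero))) (succ (succ (succ zero)))) (succ (succ (succ zero)))). Vec Nat (succ zero)


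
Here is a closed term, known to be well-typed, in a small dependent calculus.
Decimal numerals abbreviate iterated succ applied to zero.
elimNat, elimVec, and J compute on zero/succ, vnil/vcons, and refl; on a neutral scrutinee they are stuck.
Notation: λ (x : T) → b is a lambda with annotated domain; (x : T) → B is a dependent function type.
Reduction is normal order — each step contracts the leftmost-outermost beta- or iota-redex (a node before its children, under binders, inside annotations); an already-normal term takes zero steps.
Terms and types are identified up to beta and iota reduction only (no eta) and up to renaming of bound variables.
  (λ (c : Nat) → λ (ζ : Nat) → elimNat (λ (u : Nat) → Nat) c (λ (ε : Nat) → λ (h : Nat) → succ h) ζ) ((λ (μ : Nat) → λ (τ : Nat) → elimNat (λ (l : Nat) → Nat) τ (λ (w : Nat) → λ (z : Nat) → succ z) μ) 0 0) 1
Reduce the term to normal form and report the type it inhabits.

reduced normal form:
  1
the term's type:
  Nat


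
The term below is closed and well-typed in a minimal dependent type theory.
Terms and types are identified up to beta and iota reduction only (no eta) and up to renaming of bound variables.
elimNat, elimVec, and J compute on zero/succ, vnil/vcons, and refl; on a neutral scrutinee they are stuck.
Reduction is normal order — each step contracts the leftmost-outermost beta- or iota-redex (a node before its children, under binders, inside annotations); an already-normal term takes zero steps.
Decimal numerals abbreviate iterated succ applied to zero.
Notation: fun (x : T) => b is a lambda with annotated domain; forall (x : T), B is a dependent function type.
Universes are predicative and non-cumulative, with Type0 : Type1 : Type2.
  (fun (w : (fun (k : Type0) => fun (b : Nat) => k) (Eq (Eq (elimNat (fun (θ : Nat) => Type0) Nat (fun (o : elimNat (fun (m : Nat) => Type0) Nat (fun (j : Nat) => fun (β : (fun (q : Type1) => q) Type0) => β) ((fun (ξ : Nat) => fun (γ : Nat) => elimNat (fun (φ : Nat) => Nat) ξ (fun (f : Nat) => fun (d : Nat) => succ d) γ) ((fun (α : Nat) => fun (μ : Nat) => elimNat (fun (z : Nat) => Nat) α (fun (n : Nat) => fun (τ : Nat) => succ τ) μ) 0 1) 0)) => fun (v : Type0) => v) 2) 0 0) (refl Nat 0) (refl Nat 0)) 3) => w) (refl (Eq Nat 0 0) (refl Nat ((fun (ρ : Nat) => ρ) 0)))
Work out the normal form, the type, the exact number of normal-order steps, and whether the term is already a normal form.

resulting normal form:
  refl (Eq Nat 0 0) (refl Nat 0)
type:
  Eq (Eq Nat 0 0) (refl Nat 0) (refl Nat 0)
steps to reach normal form (normal order): 2
term was already normal: no
first contracted redex: a beta-redex


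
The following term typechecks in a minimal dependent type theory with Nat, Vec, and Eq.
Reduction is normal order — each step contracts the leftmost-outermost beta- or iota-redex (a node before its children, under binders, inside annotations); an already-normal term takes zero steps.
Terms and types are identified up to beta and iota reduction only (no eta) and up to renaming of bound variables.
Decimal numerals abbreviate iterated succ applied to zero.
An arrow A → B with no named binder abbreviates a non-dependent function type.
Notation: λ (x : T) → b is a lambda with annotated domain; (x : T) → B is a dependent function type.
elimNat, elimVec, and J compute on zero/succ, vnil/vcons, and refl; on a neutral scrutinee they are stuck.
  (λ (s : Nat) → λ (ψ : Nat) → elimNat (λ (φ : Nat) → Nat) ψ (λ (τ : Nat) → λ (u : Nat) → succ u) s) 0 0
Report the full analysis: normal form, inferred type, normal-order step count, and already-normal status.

reduced normal form:
  0
type:
  Nat
normal-order step count: 3
term was already normal: no
first contracted redex: a beta-redex


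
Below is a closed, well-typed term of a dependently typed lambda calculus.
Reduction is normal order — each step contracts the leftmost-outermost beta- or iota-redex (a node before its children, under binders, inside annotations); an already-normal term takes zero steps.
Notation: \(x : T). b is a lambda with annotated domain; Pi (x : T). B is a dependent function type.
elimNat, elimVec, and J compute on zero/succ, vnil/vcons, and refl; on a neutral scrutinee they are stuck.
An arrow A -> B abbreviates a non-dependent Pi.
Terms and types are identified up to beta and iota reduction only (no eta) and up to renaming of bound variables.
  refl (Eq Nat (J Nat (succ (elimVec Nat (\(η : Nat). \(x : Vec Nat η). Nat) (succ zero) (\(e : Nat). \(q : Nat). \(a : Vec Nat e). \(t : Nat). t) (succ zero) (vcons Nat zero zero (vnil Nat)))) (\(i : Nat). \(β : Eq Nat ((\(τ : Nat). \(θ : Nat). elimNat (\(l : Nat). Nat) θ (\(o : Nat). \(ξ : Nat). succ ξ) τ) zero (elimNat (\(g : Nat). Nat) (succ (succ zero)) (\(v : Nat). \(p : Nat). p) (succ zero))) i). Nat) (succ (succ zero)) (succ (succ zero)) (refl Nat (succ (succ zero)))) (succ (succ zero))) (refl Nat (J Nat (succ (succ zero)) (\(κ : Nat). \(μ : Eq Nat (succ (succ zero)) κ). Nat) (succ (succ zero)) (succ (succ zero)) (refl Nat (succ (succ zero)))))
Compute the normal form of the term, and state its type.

normal form:
  refl (Eq Nat (succ (succ zero)) (succ (succ zero))) (refl Nat (succ (succ zero)))
the term's type:
  Eq (Eq Nat (succ (succ zero)) (succ (succ zero))) (refl Nat (succ (succ zero))) (refl Nat (succ (succ zero)))
observation: the term reaches its normal form after 2 normal-order steps.


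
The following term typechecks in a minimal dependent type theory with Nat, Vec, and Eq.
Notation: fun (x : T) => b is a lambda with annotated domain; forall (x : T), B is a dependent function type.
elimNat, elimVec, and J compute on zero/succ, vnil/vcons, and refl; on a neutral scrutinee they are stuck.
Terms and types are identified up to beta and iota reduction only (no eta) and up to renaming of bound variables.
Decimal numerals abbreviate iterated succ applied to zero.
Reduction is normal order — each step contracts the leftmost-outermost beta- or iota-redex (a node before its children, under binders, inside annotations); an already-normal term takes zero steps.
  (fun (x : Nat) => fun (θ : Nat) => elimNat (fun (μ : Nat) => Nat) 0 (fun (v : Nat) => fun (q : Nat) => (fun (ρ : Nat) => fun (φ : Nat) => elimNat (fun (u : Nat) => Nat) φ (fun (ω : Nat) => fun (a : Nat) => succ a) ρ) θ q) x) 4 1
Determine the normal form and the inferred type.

reduced normal form:
  4
inferred type:
  Nat
observation: the term reaches its normal form after 39 normal-order steps.


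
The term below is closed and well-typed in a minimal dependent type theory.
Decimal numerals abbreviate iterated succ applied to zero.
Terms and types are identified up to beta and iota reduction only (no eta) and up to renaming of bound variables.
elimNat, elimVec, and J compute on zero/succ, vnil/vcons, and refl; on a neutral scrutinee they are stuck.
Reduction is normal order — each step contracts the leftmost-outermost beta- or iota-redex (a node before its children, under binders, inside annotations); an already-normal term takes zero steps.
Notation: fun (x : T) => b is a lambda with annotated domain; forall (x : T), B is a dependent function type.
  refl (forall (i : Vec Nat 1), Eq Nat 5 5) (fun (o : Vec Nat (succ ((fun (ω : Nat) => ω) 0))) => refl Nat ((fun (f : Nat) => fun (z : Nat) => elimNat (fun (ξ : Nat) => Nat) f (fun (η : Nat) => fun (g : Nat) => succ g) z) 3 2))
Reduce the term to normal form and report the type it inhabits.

resulting normal form:
  refl (forall (i : Vec Nat 1), Eq Nat 5 5) (fun (o : Vec Nat 1) => refl Nat 5)
inferred type:
  Eq (forall (i : Vec Nat 1), Eq Nat 5 5) (fun (o : Vec Nat 1) => refl Nat 5) (fun (ω : Vec Nat 1) => refl Nat 5)
observation: the first redex contracted is a beta-redex; the normal form is reached in 10 normal-order steps.


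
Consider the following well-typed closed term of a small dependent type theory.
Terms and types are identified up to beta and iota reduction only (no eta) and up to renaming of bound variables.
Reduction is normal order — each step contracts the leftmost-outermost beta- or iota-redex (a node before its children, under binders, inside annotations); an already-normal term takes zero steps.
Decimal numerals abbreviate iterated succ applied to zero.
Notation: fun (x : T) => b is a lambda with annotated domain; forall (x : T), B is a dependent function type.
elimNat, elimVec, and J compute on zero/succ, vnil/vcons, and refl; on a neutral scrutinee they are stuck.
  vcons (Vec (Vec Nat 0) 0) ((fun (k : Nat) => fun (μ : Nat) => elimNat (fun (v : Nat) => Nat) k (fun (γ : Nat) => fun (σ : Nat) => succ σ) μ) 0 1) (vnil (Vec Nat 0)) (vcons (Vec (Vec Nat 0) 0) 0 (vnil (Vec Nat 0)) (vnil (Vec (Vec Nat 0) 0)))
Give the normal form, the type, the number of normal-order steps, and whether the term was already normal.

reduced normal form:
  vcons (Vec (Vec Nat 0) 0) 1 (vnil (Vec Nat 0)) (vcons (Vec (Vec Nat 0) 0) 0 (vnil (Vec Nat 0)) (vnil (Vec (Vec Nat 0) 0)))
inferred type:
  Vec (Vec (Vec Nat 0) 0) 2
steps to reach normal form (normal order): 6
term was already normal: no
first redex: a beta-redex


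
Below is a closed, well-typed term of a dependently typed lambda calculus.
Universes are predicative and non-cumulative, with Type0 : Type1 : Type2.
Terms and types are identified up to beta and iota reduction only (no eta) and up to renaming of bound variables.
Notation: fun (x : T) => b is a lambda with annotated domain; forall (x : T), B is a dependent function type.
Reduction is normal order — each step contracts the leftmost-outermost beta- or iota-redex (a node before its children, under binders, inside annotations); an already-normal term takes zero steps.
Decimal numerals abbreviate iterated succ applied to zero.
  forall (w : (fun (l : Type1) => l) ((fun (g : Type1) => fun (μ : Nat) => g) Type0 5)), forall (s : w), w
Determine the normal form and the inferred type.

resulting normal form:
  forall (w : Type0), forall (l : w), w
type:
  Type1
observation: normalization takes exactly 3 steps under the normal-order strategy.


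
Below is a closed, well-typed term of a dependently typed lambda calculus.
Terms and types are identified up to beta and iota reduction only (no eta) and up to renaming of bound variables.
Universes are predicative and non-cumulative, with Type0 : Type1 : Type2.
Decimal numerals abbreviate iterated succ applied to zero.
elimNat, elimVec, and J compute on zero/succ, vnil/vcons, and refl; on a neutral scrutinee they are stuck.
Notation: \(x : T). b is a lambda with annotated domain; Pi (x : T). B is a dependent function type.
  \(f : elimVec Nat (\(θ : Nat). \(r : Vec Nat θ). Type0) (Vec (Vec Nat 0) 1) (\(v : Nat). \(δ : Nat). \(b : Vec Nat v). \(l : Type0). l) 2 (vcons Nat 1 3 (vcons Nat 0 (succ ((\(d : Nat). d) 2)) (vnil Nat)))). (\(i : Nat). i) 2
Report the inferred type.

type:
  Pi (f : Vec (Vec Nat 0) 1). Nat


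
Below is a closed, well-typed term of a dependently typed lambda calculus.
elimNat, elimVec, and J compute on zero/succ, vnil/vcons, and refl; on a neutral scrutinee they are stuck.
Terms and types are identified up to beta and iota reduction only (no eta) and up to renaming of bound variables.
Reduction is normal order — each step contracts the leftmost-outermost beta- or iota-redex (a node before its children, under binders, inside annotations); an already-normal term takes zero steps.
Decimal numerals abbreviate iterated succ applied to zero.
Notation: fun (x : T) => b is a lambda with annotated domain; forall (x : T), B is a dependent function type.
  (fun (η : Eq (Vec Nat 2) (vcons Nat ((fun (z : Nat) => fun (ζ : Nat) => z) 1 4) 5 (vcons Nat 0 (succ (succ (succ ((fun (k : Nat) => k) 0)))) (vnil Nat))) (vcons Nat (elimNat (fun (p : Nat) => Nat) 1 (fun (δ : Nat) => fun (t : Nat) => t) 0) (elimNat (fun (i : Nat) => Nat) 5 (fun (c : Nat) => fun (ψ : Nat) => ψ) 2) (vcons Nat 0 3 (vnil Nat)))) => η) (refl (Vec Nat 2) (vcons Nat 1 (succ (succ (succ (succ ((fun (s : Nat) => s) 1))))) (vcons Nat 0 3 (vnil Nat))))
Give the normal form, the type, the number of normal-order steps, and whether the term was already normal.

reduced normal form:
  refl (Vec Nat 2) (vcons Nat 1 5 (vcons Nat 0 3 (vnil Nat)))
inferred type:
  Eq (Vec Nat 2) (vcons Nat 1 5 (vcons Nat 0 3 (vnil Nat))) (vcons Nat 1 5 (vcons Nat 0 3 (vnil Nat)))
reduction steps (normal order): 2
already normal: no
first redex: a beta-redex


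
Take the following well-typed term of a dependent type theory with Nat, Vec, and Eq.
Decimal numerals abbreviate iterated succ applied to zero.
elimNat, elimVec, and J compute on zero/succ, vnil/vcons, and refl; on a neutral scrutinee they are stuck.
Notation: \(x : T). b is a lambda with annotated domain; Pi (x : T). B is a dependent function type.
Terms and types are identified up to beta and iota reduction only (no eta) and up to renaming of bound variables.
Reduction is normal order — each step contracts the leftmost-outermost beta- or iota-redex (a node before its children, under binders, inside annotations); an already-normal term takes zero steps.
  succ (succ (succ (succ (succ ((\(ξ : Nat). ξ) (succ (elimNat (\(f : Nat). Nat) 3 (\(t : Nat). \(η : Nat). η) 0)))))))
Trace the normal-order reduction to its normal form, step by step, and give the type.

normal-order reduction:
  succ (succ (succ (succ (succ ((\(ξ : Nat). ξ) (succ (elimNat (\(f : Nat). Nat) 3 (\(t : Nat). \(η : Nat). η) 0)))))))
  ~> succ (succ (succ (succ (succ (succ (elimNat (\(ξ : Nat). Nat) 3 (\(f : Nat). \(t : Nat). t) 0))))))
  ~> 9
the term's type:
  Nat


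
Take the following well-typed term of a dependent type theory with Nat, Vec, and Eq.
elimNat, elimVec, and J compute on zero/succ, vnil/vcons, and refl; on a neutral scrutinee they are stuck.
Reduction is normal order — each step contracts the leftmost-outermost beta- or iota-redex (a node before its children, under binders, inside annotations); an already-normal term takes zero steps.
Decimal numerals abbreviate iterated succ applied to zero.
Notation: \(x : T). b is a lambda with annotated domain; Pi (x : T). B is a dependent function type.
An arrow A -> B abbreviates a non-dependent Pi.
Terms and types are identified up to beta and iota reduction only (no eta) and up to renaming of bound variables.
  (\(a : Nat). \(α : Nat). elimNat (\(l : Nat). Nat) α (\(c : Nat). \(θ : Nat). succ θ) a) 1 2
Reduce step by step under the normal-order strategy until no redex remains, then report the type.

normal-order reduction sequence:
  (\(a : Nat). \(α : Nat). elimNat (\(l : Nat). Nat) α (\(c : Nat). \(θ : Nat). succ θ) a) 1 2
  ~> (\(a : Nat). elimNat (\(α : Nat). Nat) a (\(l : Nat). \(c : Nat). succ c) 1) 2
  ~> elimNat (\(a : Nat). Nat) 2 (\(α : Nat). \(l : Nat). succ l) 1
  ~> (\(a : Nat). \(α : Nat). succ α) 0 (elimNat (\(l : Nat). Nat) 2 (\(c : Nat). \(θ : Nat). succ θ) 0)
  ~> (\(a : Nat). succ a) (elimNat (\(α : Nat). Nat) 2 (\(l : Nat). \(c : Nat). succ c) 0)
  ~> succ (elimNat (\(a : Nat). Nat) 2 (\(α : Nat). \(l : Nat). succ l) 0)
  ~> 3
the term's type:
  Nat


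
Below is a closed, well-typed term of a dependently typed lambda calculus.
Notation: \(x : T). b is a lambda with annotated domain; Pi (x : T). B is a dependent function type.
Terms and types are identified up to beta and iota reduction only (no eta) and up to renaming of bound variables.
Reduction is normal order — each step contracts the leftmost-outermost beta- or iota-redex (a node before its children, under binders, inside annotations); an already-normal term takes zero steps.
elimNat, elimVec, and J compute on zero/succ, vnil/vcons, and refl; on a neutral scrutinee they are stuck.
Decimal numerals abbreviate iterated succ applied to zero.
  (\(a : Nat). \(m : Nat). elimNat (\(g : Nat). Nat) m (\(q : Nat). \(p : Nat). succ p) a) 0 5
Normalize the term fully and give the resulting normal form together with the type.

resulting normal form:
  5
inferred type:
  Nat
observation: the first redex contracted is a beta-redex; the normal form is reached in 3 normal-order steps.


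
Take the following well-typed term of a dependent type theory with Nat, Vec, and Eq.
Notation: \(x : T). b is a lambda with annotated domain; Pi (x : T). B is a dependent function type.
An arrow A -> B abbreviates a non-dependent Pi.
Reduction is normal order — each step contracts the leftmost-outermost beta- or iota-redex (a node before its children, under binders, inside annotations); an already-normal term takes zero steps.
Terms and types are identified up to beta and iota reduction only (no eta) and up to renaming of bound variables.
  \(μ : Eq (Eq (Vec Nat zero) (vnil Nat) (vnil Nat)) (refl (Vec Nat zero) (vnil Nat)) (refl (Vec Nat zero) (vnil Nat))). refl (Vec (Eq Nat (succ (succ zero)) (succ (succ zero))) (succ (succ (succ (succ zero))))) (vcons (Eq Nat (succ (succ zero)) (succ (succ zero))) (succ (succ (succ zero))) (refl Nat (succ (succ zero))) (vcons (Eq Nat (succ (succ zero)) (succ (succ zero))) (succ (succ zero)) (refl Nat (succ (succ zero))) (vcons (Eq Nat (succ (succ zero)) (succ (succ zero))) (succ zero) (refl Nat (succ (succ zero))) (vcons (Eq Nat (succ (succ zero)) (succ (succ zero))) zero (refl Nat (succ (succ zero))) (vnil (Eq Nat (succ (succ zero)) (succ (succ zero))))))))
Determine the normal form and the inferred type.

normal form:
  \(μ : Eq (Eq (Vec Nat zero) (vnil Nat) (vnil Nat)) (refl (Vec Nat zero) (vnil Nat)) (refl (Vec Nat zero) (vnil Nat))). refl (Vec (Eq Nat (succ (succ zero)) (succ (succ zero))) (succ (succ (succ (succ zero))))) (vcons (Eq Nat (succ (succ zero)) (succ (succ zero))) (succ (succ (succ zero))) (refl Nat (succ (succ zero))) (vcons (Eq Nat (succ (succ zero)) (succ (succ zero))) (succ (succ zero)) (refl Nat (succ (succ zero))) (vcons (Eq Nat (succ (succ zero)) (succ (succ zero))) (succ zero) (refl Nat (succ (succ zero))) (vcons (Eq Nat (succ (succ zero)) (succ (succ zero))) zero (refl Nat (succ (succ zero))) (vnil (Eq Nat (succ (succ zero)) (succ (succ zero))))))))
inferred type:
  Eq (Eq (Vec Nat zero) (vnil Nat) (vnil Nat)) (refl (Vec Nat zero) (vnil Nat)) (refl (Vec Nat zero) (vnil Nat)) -> Eq (Vec (Eq Nat (succ (succ zero)) (succ (succ zero))) (succ (succ (succ (succ zero))))) (vcons (Eq Nat (succ (succ zero)) (succ (succ zero))) (succ (succ (succ zero))) (refl Nat (succ (succ zero))) (vcons (Eq Nat (succ (succ zero)) (succ (succ zero))) (succ (succ zero)) (refl Nat (succ (succ zero))) (vcons (Eq Nat (succ (succ zero)) (succ (succ zero))) (succ zero) (refl Nat (succ (succ zero))) (vcons (Eq Nat (succ (succ zero)) (succ (succ zero))) zero (refl Nat (succ (succ zero))) (vnil (Eq Nat (succ (succ zero)) (succ (succ zero)))))))) (vcons (Eq Nat (succ (succ zero)) (succ (succ zero))) (succ (succ (succ zero))) (refl Nat (succ (succ zero))) (vcons (Eq Nat (succ (succ zero)) (succ (succ zero))) (succ (succ zero)) (refl Nat (succ (succ zero))) (vcons (Eq Nat (succ (succ zero)) (succ (succ zero))) (succ zero) (refl Nat (succ (succ zero))) (vcons (Eq Nat (succ (succ zero)) (succ (succ zero))) zero (refl Nat (succ (succ zero))) (vnil (Eq Nat (succ (succ zero)) (succ (succ zero))))))))
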